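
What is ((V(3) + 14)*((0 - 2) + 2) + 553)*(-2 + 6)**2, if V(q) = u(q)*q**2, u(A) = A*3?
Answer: 8848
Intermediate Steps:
u(A) = 3*A
V(q) = 3*q**3 (V(q) = (3*q)*q**2 = 3*q**3)
((V(3) + 14)*((0 - 2) + 2) + 553)*(-2 + 6)**2 = ((3*3**3 + 14)*((0 - 2) + 2) + 553)*(-2 + 6)**2 = ((3*27 + 14)*(-2 + 2) + 553)*4**2 = ((81 + 14)*0 + 553)*16 = (95*0 + 553)*16 = (0 + 553)*16 = 553*16 = 8848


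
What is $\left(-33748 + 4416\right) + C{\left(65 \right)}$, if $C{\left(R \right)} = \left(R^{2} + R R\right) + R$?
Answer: $-20817$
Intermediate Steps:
$C{\left(R \right)} = R + 2 R^{2}$ ($C{\left(R \right)} = \left(R^{2} + R^{2}\right) + R = 2 R^{2} + R = R + 2 R^{2}$)
$\left(-33748 + 4416\right) + C{\left(65 \right)} = \left(-33748 + 4416\right) + 65 \left(1 + 2 \cdot 65\right) = -29332 + 65 \left(1 + 130\right) = -29332 + 65 \cdot 131 = -29332 + 8515 = -20817$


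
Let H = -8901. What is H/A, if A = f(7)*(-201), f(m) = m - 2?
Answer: 2967/335 ≈ 8.8567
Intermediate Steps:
f(m) = -2 + m
A = -1005 (A = (-2 + 7)*(-201) = 5*(-201) = -1005)
H/A = -8901/(-1005) = -8901*(-1/1005) = 2967/335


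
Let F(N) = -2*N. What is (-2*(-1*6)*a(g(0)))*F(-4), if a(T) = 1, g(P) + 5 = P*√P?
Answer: 96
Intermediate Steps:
g(P) = -5 + P^(3/2) (g(P) = -5 + P*√P = -5 + P^(3/2))
(-2*(-1*6)*a(g(0)))*F(-4) = (-2*(-1*6))*(-2*(-4)) = -(-12)*8 = -2*(-6)*8 = 12*8 = 96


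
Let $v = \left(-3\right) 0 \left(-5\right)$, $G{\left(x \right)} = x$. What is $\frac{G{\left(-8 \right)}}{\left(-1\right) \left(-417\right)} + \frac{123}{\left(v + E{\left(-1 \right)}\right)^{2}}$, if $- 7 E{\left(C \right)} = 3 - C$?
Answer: $\frac{2513131}{6672} \approx 376.67$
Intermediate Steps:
$E{\left(C \right)} = - \frac{3}{7} + \frac{C}{7}$ ($E{\left(C \right)} = - \frac{3 - C}{7} = - \frac{3}{7} + \frac{C}{7}$)
$v = 0$ ($v = 0 \left(-5\right) = 0$)
$\frac{G{\left(-8 \right)}}{\left(-1\right) \left(-417\right)} + \frac{123}{\left(v + E{\left(-1 \right)}\right)^{2}} = - \frac{8}{\left(-1\right) \left(-417\right)} + \frac{123}{\left(0 + \left(- \frac{3}{7} + \frac{1}{7} \left(-1\right)\right)\right)^{2}} = - \frac{8}{417} + \frac{123}{\left(0 - \frac{4}{7}\right)^{2}} = \left(-8\right) \frac{1}{417} + \frac{123}{\left(0 - \frac{4}{7}\right)^{2}} = - \frac{8}{417} + \frac{123}{\left(- \frac{4}{7}\right)^{2}} = - \frac{8}{417} + \frac{123}{\frac{16}{49}} = - \frac{8}{417} + 123 \cdot \frac{49}{16} = - \frac{8}{417} + \frac{6027}{16} = \frac{2513131}{6672}$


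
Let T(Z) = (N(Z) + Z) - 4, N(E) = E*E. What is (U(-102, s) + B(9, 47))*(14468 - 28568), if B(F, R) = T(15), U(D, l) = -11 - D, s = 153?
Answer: -4610700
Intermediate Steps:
N(E) = E**2
T(Z) = -4 + Z + Z**2 (T(Z) = (Z**2 + Z) - 4 = (Z + Z**2) - 4 = -4 + Z + Z**2)
B(F, R) = 236 (B(F, R) = -4 + 15 + 15**2 = -4 + 15 + 225 = 236)
(U(-102, s) + B(9, 47))*(14468 - 28568) = ((-11 - 1*(-102)) + 236)*(14468 - 28568) = ((-11 + 102) + 236)*(-14100) = (91 + 236)*(-14100) = 327*(-14100) = -4610700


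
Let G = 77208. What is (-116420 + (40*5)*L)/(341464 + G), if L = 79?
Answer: -25155/104668 ≈ -0.24033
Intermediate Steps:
(-116420 + (40*5)*L)/(341464 + G) = (-116420 + (40*5)*79)/(341464 + 77208) = (-116420 + 200*79)/418672 = (-116420 + 15800)*(1/418672) = -100620*1/418672 = -25155/104668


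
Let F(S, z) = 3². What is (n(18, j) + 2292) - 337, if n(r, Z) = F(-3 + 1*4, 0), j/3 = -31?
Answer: 1964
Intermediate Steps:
j = -93 (j = 3*(-31) = -93)
F(S, z) = 9
n(r, Z) = 9
(n(18, j) + 2292) - 337 = (9 + 2292) - 337 = 2301 - 337 = 1964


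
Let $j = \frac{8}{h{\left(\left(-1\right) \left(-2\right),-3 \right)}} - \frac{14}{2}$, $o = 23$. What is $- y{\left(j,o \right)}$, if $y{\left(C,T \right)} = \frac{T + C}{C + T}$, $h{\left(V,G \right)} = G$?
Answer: $-1$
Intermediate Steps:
$j = - \frac{29}{3}$ ($j = \frac{8}{-3} - \frac{14}{2} = 8 \left(- \frac{1}{3}\right) - 7 = - \frac{8}{3} - 7 = - \frac{29}{3} \approx -9.6667$)
$y{\left(C,T \right)} = 1$ ($y{\left(C,T \right)} = \frac{C + T}{C + T} = 1$)
$- y{\left(j,o \right)} = \left(-1\right) 1 = -1$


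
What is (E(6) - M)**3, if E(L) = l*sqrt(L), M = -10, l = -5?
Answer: 5500 - 2250*sqrt(6) ≈ -11.352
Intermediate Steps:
E(L) = -5*sqrt(L)
(E(6) - M)**3 = (-5*sqrt(6) - 1*(-10))**3 = (-5*sqrt(6) + 10)**3 = (10 - 5*sqrt(6))**3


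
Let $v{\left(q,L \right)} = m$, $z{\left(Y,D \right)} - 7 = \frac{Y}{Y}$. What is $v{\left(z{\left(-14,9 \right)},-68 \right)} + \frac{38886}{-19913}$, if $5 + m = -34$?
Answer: $- \frac{815493}{19913} \approx -40.953$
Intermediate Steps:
$z{\left(Y,D \right)} = 8$ ($z{\left(Y,D \right)} = 7 + \frac{Y}{Y} = 7 + 1 = 8$)
$m = -39$ ($m = -5 - 34 = -39$)
$v{\left(q,L \right)} = -39$
$v{\left(z{\left(-14,9 \right)},-68 \right)} + \frac{38886}{-19913} = -39 + \frac{38886}{-19913} = -39 + 38886 \left(- \frac{1}{19913}\right) = -39 - \frac{38886}{19913} = - \frac{815493}{19913}$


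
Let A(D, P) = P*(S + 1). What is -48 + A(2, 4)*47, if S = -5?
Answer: -800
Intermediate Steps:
A(D, P) = -4*P (A(D, P) = P*(-5 + 1) = P*(-4) = -4*P)
-48 + A(2, 4)*47 = -48 - 4*4*47 = -48 - 16*47 = -48 - 752 = -800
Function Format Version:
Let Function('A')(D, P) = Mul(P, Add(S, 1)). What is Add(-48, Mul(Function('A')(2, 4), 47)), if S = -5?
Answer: -800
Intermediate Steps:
Function('A')(D, P) = Mul(-4, P) (Function('A')(D, P) = Mul(P, Add(-5, 1)) = Mul(P, -4) = Mul(-4, P))
Add(-48, Mul(Function('A')(2, 4), 47)) = Add(-48, Mul(Mul(-4, 4), 47)) = Add(-48, Mul(-16, 47)) = Add(-48, -752) = -800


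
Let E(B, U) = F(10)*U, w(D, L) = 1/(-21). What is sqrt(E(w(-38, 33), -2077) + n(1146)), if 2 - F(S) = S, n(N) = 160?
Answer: 6*sqrt(466) ≈ 129.52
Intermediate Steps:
w(D, L) = -1/21
F(S) = 2 - S
E(B, U) = -8*U (E(B, U) = (2 - 1*10)*U = (2 - 10)*U = -8*U)
sqrt(E(w(-38, 33), -2077) + n(1146)) = sqrt(-8*(-2077) + 160) = sqrt(16616 + 160) = sqrt(16776) = 6*sqrt(466)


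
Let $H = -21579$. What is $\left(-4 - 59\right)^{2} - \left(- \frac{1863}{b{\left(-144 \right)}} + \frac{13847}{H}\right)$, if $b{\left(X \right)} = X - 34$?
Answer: $\frac{15207438167}{3841062} \approx 3959.2$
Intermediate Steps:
$b{\left(X \right)} = -34 + X$ ($b{\left(X \right)} = X - 34 = -34 + X$)
$\left(-4 - 59\right)^{2} - \left(- \frac{1863}{b{\left(-144 \right)}} + \frac{13847}{H}\right) = \left(-4 - 59\right)^{2} - \left(- \frac{1863}{-34 - 144} + \frac{13847}{-21579}\right) = \left(-63\right)^{2} - \left(- \frac{1863}{-178} + 13847 \left(- \frac{1}{21579}\right)\right) = 3969 - \left(\left(-1863\right) \left(- \frac{1}{178}\right) - \frac{13847}{21579}\right) = 3969 - \left(\frac{1863}{178} - \frac{13847}{21579}\right) = 3969 - \frac{37736911}{3841062} = \frac{15207438167}{3841062}$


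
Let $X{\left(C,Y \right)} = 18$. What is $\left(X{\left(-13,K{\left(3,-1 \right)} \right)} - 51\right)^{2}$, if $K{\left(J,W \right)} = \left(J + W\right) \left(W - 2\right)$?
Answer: $1089$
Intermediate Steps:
$K{\left(J,W \right)} = \left(-2 + W\right) \left(J + W\right)$ ($K{\left(J,W \right)} = \left(J + W\right) \left(-2 + W\right) = \left(-2 + W\right) \left(J + W\right)$)
$\left(X{\left(-13,K{\left(3,-1 \right)} \right)} - 51\right)^{2} = \left(18 - 51\right)^{2} = \left(-33\right)^{2} = 1089$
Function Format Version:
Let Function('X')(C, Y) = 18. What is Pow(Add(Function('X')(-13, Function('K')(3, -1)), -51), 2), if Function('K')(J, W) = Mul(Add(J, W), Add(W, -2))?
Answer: 1089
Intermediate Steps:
Function('K')(J, W) = Mul(Add(-2, W), Add(J, W)) (Function('K')(J, W) = Mul(Add(J, W), Add(-2, W)) = Mul(Add(-2, W), Add(J, W)))
Pow(Add(Function('X')(-13, Function('K')(3, -1)), -51), 2) = Pow(Add(18, -51), 2) = Pow(-33, 2) = 1089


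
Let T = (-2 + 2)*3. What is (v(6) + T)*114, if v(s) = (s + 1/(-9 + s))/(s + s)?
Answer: 323/6 ≈ 53.833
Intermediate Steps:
T = 0 (T = 0*3 = 0)
v(s) = (s + 1/(-9 + s))/(2*s) (v(s) = (s + 1/(-9 + s))/((2*s)) = (s + 1/(-9 + s))*(1/(2*s)) = (s + 1/(-9 + s))/(2*s))
(v(6) + T)*114 = ((½)*(1 + 6² - 9*6)/(6*(-9 + 6)) + 0)*114 = ((½)*(⅙)*(1 + 36 - 54)/(-3) + 0)*114 = ((½)*(⅙)*(-⅓)*(-17) + 0)*114 = (17/36 + 0)*114 = (17/36)*114 = 323/6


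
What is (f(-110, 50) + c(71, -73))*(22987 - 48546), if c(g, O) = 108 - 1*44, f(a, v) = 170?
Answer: -5980806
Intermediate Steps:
c(g, O) = 64 (c(g, O) = 108 - 44 = 64)
(f(-110, 50) + c(71, -73))*(22987 - 48546) = (170 + 64)*(22987 - 48546) = 234*(-25559) = -5980806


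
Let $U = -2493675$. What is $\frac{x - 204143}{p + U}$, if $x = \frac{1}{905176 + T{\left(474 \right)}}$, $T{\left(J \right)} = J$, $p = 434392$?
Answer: $\frac{184882107949}{1864989648950} \approx 0.099133$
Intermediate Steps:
$x = \frac{1}{905650}$ ($x = \frac{1}{905176 + 474} = \frac{1}{905650} \approx 1.1042 \cdot 10^{-6}$)
$\frac{x - 204143}{p + U} = \frac{\frac{1}{905650} - 204143}{434392 - 2493675} = - \frac{184882107949}{905650 \left(-2059283\right)} = \left(- \frac{184882107949}{905650}\right) \left(- \frac{1}{2059283}\right) = \frac{184882107949}{1864989648950}$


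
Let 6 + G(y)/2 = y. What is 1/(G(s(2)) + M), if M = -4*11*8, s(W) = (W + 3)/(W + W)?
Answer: -2/723 ≈ -0.0027663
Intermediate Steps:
s(W) = (3 + W)/(2*W) (s(W) = (3 + W)/((2*W)) = (3 + W)*(1/(2*W)) = (3 + W)/(2*W))
G(y) = -12 + 2*y
M = -352 (M = -44*8 = -352)
1/(G(s(2)) + M) = 1/((-12 + 2*((½)*(3 + 2)/2)) - 352) = 1/((-12 + 2*((½)*(½)*5)) - 352) = 1/((-12 + 2*(5/4)) - 352) = 1/((-12 + 5/2) - 352) = 1/(-19/2 - 352) = 1/(-723/2) = -2/723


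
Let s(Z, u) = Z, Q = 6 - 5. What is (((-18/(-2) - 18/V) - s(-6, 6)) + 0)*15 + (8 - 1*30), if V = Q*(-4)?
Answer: 541/2 ≈ 270.50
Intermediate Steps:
Q = 1
V = -4 (V = 1*(-4) = -4)
(((-18/(-2) - 18/V) - s(-6, 6)) + 0)*15 + (8 - 1*30) = (((-18/(-2) - 18/(-4)) - 1*(-6)) + 0)*15 + (8 - 1*30) = (((-18*(-½) - 18*(-¼)) + 6) + 0)*15 + (8 - 30) = (((9 + 9/2) + 6) + 0)*15 - 22 = ((27/2 + 6) + 0)*15 - 22 = (39/2 + 0)*15 - 22 = (39/2)*15 - 22 = 585/2 - 22 = 541/2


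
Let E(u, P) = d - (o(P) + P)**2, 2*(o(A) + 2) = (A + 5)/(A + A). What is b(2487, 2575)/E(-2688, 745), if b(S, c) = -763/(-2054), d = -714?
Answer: -33878726/50447044322779 ≈ -6.7157e-7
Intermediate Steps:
o(A) = -2 + (5 + A)/(4*A) (o(A) = -2 + ((A + 5)/(A + A))/2 = -2 + ((5 + A)/((2*A)))/2 = -2 + ((5 + A)*(1/(2*A)))/2 = -2 + ((5 + A)/(2*A))/2 = -2 + (5 + A)/(4*A))
E(u, P) = -714 - (P + (5 - 7*P)/(4*P))**2 (E(u, P) = -714 - ((5 - 7*P)/(4*P) + P)**2 = -714 - (P + (5 - 7*P)/(4*P))**2)
b(S, c) = 763/2054 (b(S, c) = -763*(-1/2054) = 763/2054)
b(2487, 2575)/E(-2688, 745) = 763/(2054*(-714 - 1/16*(5 - 7*745 + 4*745**2)**2/745**2)) = 763/(2054*(-714 - 1/16*1/555025*(5 - 5215 + 4*555025)**2)) = 763/(2054*(-714 - 1/16*1/555025*(5 - 5215 + 2220100)**2)) = 763/(2054*(-714 - 1/16*1/555025*2214890**2)) = 763/(2054*(-714 - 1/16*1/555025*4905737712100)) = 763/(2054*(-714 - 49057377121/88804)) = 763/(2054*(-49120783177/88804)) = (763/2054)*(-88804/49120783177) = -33878726/50447044322779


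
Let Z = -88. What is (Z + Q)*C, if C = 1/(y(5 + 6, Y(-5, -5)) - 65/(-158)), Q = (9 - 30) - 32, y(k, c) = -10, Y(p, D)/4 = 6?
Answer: 7426/505 ≈ 14.705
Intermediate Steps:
Y(p, D) = 24 (Y(p, D) = 4*6 = 24)
Q = -53 (Q = -21 - 32 = -53)
C = -158/1515 (C = 1/(-10 - 65/(-158)) = 1/(-10 - 65*(-1/158)) = 1/(-10 + 65/158) = 1/(-1515/158) = -158/1515 ≈ -0.10429)
(Z + Q)*C = (-88 - 53)*(-158/1515) = -141*(-158/1515) = 7426/505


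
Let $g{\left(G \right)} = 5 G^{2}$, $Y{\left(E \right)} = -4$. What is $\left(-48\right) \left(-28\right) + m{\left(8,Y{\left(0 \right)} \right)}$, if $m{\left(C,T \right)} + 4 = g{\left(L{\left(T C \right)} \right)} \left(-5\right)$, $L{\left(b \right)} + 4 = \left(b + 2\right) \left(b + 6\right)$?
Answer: $-15053060$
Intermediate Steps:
$L{\left(b \right)} = -4 + \left(2 + b\right) \left(6 + b\right)$ ($L{\left(b \right)} = -4 + \left(b + 2\right) \left(b + 6\right) = -4 + \left(2 + b\right) \left(6 + b\right)$)
$m{\left(C,T \right)} = -4 - 25 \left(8 + C^{2} T^{2} + 8 C T\right)^{2}$ ($m{\left(C,T \right)} = -4 + 5 \left(8 + \left(T C\right)^{2} + 8 T C\right)^{2} \left(-5\right) = -4 + 5 \left(8 + \left(C T\right)^{2} + 8 C T\right)^{2} \left(-5\right) = -4 + 5 \left(8 + C^{2} T^{2} + 8 C T\right)^{2} \left(-5\right) = -4 - 25 \left(8 + C^{2} T^{2} + 8 C T\right)^{2}$)
$\left(-48\right) \left(-28\right) + m{\left(8,Y{\left(0 \right)} \right)} = \left(-48\right) \left(-28\right) - \left(4 + 25 \left(8 + 8^{2} \left(-4\right)^{2} + 8 \cdot 8 \left(-4\right)\right)^{2}\right) = 1344 - \left(4 + 25 \left(8 + 64 \cdot 16 - 256\right)^{2}\right) = 1344 - \left(4 + 25 \left(8 + 1024 - 256\right)^{2}\right) = 1344 - \left(4 + 25 \cdot 776^{2}\right) = 1344 - 15054404 = -15053060$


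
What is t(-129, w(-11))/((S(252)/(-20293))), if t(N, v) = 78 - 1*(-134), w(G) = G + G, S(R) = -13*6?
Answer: 165466/3 ≈ 55155.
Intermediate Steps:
S(R) = -78
w(G) = 2*G
t(N, v) = 212 (t(N, v) = 78 + 134 = 212)
t(-129, w(-11))/((S(252)/(-20293))) = 212/((-78/(-20293))) = 212/((-78*(-1/20293))) = 212/(6/1561) = 212*(1561/6) = 165466/3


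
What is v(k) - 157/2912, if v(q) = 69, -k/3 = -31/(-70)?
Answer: 200771/2912 ≈ 68.946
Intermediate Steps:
k = -93/70 (k = -(-93)/(-70) = -(-93)*(-1)/70 = -3*31/70 = -93/70 ≈ -1.3286)
v(k) - 157/2912 = 69 - 157/2912 = 200771/2912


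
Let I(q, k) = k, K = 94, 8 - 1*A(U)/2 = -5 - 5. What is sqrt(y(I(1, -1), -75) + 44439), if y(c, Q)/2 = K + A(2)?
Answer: sqrt(44699) ≈ 211.42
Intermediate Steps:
A(U) = 36 (A(U) = 16 - 2*(-5 - 5) = 16 - 2*(-10) = 16 + 20 = 36)
y(c, Q) = 260 (y(c, Q) = 2*(94 + 36) = 2*130 = 260)
sqrt(y(I(1, -1), -75) + 44439) = sqrt(260 + 44439) = sqrt(44699)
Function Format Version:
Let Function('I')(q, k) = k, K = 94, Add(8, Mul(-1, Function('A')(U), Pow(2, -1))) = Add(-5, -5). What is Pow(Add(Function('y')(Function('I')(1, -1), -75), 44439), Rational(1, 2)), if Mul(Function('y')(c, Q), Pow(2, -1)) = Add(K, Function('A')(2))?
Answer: Pow(44699, Rational(1, 2)) ≈ 211.42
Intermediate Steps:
Function('A')(U) = 36 (Function('A')(U) = Add(16, Mul(-2, Add(-5, -5))) = Add(16, Mul(-2, -10)) = Add(16, 20) = 36)
Function('y')(c, Q) = 260 (Function('y')(c, Q) = Mul(2, Add(94, 36)) = Mul(2, 130) = 260)
Pow(Add(Function('y')(Function('I')(1, -1), -75), 44439), Rational(1, 2)) = Pow(Add(260, 44439), Rational(1, 2)) = Pow(44699, Rational(1, 2))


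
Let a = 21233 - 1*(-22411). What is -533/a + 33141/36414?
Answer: 26425873/29430604 ≈ 0.89790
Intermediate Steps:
a = 43644 (a = 21233 + 22411 = 43644)
-533/a + 33141/36414 = -533/43644 + 33141/36414 = -533*1/43644 + 33141*(1/36414) = -533/43644 + 11047/12138 = 26425873/29430604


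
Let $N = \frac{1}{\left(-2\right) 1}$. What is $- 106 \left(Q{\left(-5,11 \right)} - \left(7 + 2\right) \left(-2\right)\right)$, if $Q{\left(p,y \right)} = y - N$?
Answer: $-3127$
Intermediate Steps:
$N = - \frac{1}{2}$ ($N = \frac{1}{-2} = - \frac{1}{2} \approx -0.5$)
$Q{\left(p,y \right)} = \frac{1}{2} + y$ ($Q{\left(p,y \right)} = y - - \frac{1}{2} = y + \frac{1}{2} = \frac{1}{2} + y$)
$- 106 \left(Q{\left(-5,11 \right)} - \left(7 + 2\right) \left(-2\right)\right) = - 106 \left(\left(\frac{1}{2} + 11\right) - \left(7 + 2\right) \left(-2\right)\right) = - 106 \left(\frac{23}{2} - 9 \left(-2\right)\right) = - 106 \left(\frac{23}{2} - -18\right) = - 106 \left(\frac{23}{2} + 18\right) = \left(-106\right) \frac{59}{2} = -3127$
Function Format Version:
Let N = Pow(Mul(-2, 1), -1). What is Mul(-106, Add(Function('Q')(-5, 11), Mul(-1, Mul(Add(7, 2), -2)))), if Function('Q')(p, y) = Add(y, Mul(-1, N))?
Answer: -3127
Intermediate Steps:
N = Rational(-1, 2) (N = Pow(-2, -1) = Rational(-1, 2) ≈ -0.50000)
Function('Q')(p, y) = Add(Rational(1, 2), y) (Function('Q')(p, y) = Add(y, Mul(-1, Rational(-1, 2))) = Add(y, Rational(1, 2)) = Add(Rational(1, 2), y))
Mul(-106, Add(Function('Q')(-5, 11), Mul(-1, Mul(Add(7, 2), -2)))) = Mul(-106, Add(Add(Rational(1, 2), 11), Mul(-1, Mul(Add(7, 2), -2)))) = Mul(-106, Add(Rational(23, 2), Mul(-1, Mul(9, -2)))) = Mul(-106, Add(Rational(23, 2), Mul(-1, -18))) = Mul(-106, Add(Rational(23, 2), 18)) = Mul(-106, Rational(59, 2)) = -3127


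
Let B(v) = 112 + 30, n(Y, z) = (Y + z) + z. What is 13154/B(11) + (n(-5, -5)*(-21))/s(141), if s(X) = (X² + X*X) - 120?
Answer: 86915933/938194 ≈ 92.642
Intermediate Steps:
n(Y, z) = Y + 2*z
B(v) = 142
s(X) = -120 + 2*X² (s(X) = (X² + X²) - 120 = 2*X² - 120 = -120 + 2*X²)
13154/B(11) + (n(-5, -5)*(-21))/s(141) = 13154/142 + ((-5 + 2*(-5))*(-21))/(-120 + 2*141²) = 13154*(1/142) + ((-5 - 10)*(-21))/(-120 + 2*19881) = 6577/71 + (-15*(-21))/(-120 + 39762) = 6577/71 + 315/39642 = 6577/71 + 315*(1/39642) = 6577/71 + 105/13214 = 86915933/938194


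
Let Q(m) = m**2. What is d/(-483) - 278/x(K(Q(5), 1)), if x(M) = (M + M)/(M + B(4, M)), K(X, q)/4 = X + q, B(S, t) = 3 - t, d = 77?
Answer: -29917/7176 ≈ -4.1690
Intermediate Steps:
K(X, q) = 4*X + 4*q (K(X, q) = 4*(X + q) = 4*X + 4*q)
x(M) = 2*M/3 (x(M) = (M + M)/(M + (3 - M)) = (2*M)/3 = (2*M)*(1/3) = 2*M/3)
d/(-483) - 278/x(K(Q(5), 1)) = 77/(-483) - 278*3/(2*(4*5**2 + 4*1)) = 77*(-1/483) - 278*3/(2*(4*25 + 4)) = -11/69 - 278*3/(2*(100 + 4)) = -11/69 - 278/((2/3)*104) = -11/69 - 278/208/3 = -11/69 - 278*3/208 = -11/69 - 417/104 = -29917/7176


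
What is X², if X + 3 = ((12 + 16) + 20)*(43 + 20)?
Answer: 9126441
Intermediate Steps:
X = 3021 (X = -3 + ((12 + 16) + 20)*(43 + 20) = -3 + (28 + 20)*63 = -3 + 48*63 = -3 + 3024 = 3021)
X² = 3021² = 9126441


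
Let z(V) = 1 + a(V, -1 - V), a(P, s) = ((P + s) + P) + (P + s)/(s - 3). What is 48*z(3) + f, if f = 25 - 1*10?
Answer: 1161/7 ≈ 165.86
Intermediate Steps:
a(P, s) = s + 2*P + (P + s)/(-3 + s) (a(P, s) = (s + 2*P) + (P + s)/(-3 + s) = s + 2*P + (P + s)/(-3 + s))
z(V) = 1 + (2 + (-1 - V)² - 3*V + 2*V*(-1 - V))/(-4 - V) (z(V) = 1 + ((-1 - V)² - 5*V - 2*(-1 - V) + 2*V*(-1 - V))/(-3 + (-1 - V)) = 1 + ((-1 - V)² - 5*V + (2 + 2*V) + 2*V*(-1 - V))/(-4 - V) = 1 + (2 + (-1 - V)² - 3*V + 2*V*(-1 - V))/(-4 - V))
f = 15 (f = 25 - 10 = 15)
48*z(3) + f = 48*((1 + 3² + 4*3)/(4 + 3)) + 15 = 48*((1 + 9 + 12)/7) + 15 = 48*((⅐)*22) + 15 = 48*(22/7) + 15 = 1056/7 + 15 = 1161/7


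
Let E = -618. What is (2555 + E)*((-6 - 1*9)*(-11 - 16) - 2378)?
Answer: -3821701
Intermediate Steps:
(2555 + E)*((-6 - 1*9)*(-11 - 16) - 2378) = (2555 - 618)*((-6 - 1*9)*(-11 - 16) - 2378) = 1937*((-6 - 9)*(-27) - 2378) = 1937*(-15*(-27) - 2378) = 1937*(405 - 2378) = 1937*(-1973) = -3821701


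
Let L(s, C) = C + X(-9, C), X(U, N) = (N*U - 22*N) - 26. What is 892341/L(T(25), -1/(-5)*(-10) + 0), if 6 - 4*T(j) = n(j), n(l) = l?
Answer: 892341/34 ≈ 26245.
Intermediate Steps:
X(U, N) = -26 - 22*N + N*U (X(U, N) = (-22*N + N*U) - 26 = -26 - 22*N + N*U)
T(j) = 3/2 - j/4
L(s, C) = -26 - 30*C (L(s, C) = C + (-26 - 22*C + C*(-9)) = C + (-26 - 22*C - 9*C) = C + (-26 - 31*C) = -26 - 30*C)
892341/L(T(25), -1/(-5)*(-10) + 0) = 892341/(-26 - 30*(-1/(-5)*(-10) + 0)) = 892341/(-26 - 30*(-1*(-1/5)*(-10) + 0)) = 892341/(-26 - 30*((1/5)*(-10) + 0)) = 892341/(-26 - 30*(-2 + 0)) = 892341/(-26 - 30*(-2)) = 892341/(-26 + 60) = 892341/34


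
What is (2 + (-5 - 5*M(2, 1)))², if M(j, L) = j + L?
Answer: 324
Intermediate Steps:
M(j, L) = L + j
(2 + (-5 - 5*M(2, 1)))² = (2 + (-5 - 5*(1 + 2)))² = (2 + (-5 - 5*3))² = (2 + (-5 - 15))² = (2 - 20)² = (-18)² = 324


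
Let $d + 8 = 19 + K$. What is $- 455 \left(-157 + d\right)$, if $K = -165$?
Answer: $141505$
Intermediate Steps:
$d = -154$ ($d = -8 + \left(19 - 165\right) = -8 - 146 = -154$)
$- 455 \left(-157 + d\right) = - 455 \left(-157 - 154\right) = \left(-455\right) \left(-311\right) = 141505$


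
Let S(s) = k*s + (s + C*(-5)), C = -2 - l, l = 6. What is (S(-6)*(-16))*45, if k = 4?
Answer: -7200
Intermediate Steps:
C = -8 (C = -2 - 1*6 = -2 - 6 = -8)
S(s) = 40 + 5*s (S(s) = 4*s + (s - 8*(-5)) = 4*s + (s + 40) = 4*s + (40 + s) = 40 + 5*s)
(S(-6)*(-16))*45 = ((40 + 5*(-6))*(-16))*45 = ((40 - 30)*(-16))*45 = (10*(-16))*45 = -160*45 = -7200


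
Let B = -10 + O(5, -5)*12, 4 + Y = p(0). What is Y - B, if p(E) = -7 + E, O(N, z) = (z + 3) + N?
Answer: -37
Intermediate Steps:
O(N, z) = 3 + N + z (O(N, z) = (3 + z) + N = 3 + N + z)
Y = -11 (Y = -4 + (-7 + 0) = -4 - 7 = -11)
B = 26 (B = -10 + (3 + 5 - 5)*12 = -10 + 3*12 = -10 + 36 = 26)
Y - B = -11 - 1*26 = -11 - 26 = -37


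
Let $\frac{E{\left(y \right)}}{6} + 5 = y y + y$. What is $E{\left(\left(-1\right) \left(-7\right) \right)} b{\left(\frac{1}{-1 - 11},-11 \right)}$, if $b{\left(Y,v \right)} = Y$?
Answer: $- \frac{51}{2} \approx -25.5$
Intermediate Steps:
$E{\left(y \right)} = -30 + 6 y + 6 y^{2}$ ($E{\left(y \right)} = -30 + 6 \left(y y + y\right) = -30 + 6 \left(y^{2} + y\right) = -30 + 6 \left(y + y^{2}\right) = -30 + \left(6 y + 6 y^{2}\right) = -30 + 6 y + 6 y^{2}$)
$E{\left(\left(-1\right) \left(-7\right) \right)} b{\left(\frac{1}{-1 - 11},-11 \right)} = \frac{-30 + 6 \left(\left(-1\right) \left(-7\right)\right) + 6 \left(\left(-1\right) \left(-7\right)\right)^{2}}{-1 - 11} = \frac{-30 + 6 \cdot 7 + 6 \cdot 7^{2}}{-12} = \left(-30 + 42 + 6 \cdot 49\right) \left(- \frac{1}{12}\right) = \left(-30 + 42 + 294\right) \left(- \frac{1}{12}\right) = 306 \left(- \frac{1}{12}\right) = - \frac{51}{2}$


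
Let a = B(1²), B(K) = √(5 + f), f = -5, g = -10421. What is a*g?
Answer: 0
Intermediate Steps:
B(K) = 0 (B(K) = √(5 - 5) = √0 = 0)
a = 0
a*g = 0*(-10421) = 0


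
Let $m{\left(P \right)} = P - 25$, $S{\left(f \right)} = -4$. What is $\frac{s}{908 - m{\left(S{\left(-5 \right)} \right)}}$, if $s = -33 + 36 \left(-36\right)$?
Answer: $- \frac{1329}{937} \approx -1.4184$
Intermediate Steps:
$m{\left(P \right)} = -25 + P$
$s = -1329$ ($s = -33 - 1296 = -1329$)
$\frac{s}{908 - m{\left(S{\left(-5 \right)} \right)}} = - \frac{1329}{908 - \left(-25 - 4\right)} = - \frac{1329}{908 - -29} = - \frac{1329}{908 + 29} = - \frac{1329}{937}$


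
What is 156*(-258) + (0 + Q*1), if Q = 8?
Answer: -40240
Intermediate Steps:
156*(-258) + (0 + Q*1) = 156*(-258) + (0 + 8*1) = -40248 + (0 + 8) = -40248 + 8 = -40240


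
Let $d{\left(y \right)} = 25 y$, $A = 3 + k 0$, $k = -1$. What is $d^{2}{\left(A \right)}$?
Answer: $5625$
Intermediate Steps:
$A = 3$ ($A = 3 - 0 = 3 + 0 = 3$)
$d^{2}{\left(A \right)} = \left(25 \cdot 3\right)^{2} = 75^{2} = 5625$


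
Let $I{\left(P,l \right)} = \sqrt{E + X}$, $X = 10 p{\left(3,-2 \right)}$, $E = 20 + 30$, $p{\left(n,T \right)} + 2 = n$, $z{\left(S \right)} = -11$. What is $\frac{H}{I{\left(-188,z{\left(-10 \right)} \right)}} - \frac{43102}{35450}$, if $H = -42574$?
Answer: $- \frac{21551}{17725} - \frac{21287 \sqrt{15}}{15} \approx -5497.5$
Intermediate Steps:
$p{\left(n,T \right)} = -2 + n$
$E = 50$
$X = 10$ ($X = 10 \left(-2 + 3\right) = 10 \cdot 1 = 10$)
$I{\left(P,l \right)} = 2 \sqrt{15}$ ($I{\left(P,l \right)} = \sqrt{50 + 10} = \sqrt{60} = 2 \sqrt{15}$)
$\frac{H}{I{\left(-188,z{\left(-10 \right)} \right)}} - \frac{43102}{35450} = - \frac{42574}{2 \sqrt{15}} - \frac{43102}{35450} = - 42574 \frac{\sqrt{15}}{30} - \frac{21551}{17725} = - \frac{21287 \sqrt{15}}{15} - \frac{21551}{17725} = - \frac{21551}{17725} - \frac{21287 \sqrt{15}}{15}$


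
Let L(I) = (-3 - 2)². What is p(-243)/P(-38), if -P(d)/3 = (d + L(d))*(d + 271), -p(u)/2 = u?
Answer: 162/3029 ≈ 0.053483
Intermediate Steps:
L(I) = 25 (L(I) = (-5)² = 25)
p(u) = -2*u
P(d) = -3*(25 + d)*(271 + d) (P(d) = -3*(d + 25)*(d + 271) = -3*(25 + d)*(271 + d))
p(-243)/P(-38) = (-2*(-243))/(-20325 - 888*(-38) - 3*(-38)²) = 486/(-20325 + 33744 - 3*1444) = 486/(-20325 + 33744 - 4332) = 486/9087 = 486*(1/9087) = 162/3029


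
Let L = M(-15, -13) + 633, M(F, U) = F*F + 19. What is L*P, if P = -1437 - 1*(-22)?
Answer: -1240955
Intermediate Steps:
M(F, U) = 19 + F**2 (M(F, U) = F**2 + 19 = 19 + F**2)
L = 877 (L = (19 + (-15)**2) + 633 = (19 + 225) + 633 = 244 + 633 = 877)
P = -1415 (P = -1437 + 22 = -1415)
L*P = 877*(-1415) = -1240955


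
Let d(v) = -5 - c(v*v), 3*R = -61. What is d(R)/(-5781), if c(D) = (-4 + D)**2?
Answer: 13579630/468261 ≈ 29.000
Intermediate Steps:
R = -61/3 (R = (1/3)*(-61) = -61/3 ≈ -20.333)
d(v) = -5 - (-4 + v**2)**2 (d(v) = -5 - (-4 + v*v)**2 = -5 - (-4 + v**2)**2)
d(R)/(-5781) = (-5 - (-4 + (-61/3)**2)**2)/(-5781) = (-5 - (-4 + 3721/9)**2)*(-1/5781) = (-5 - (3685/9)**2)*(-1/5781) = (-5 - 1*13579225/81)*(-1/5781) = (-5 - 13579225/81)*(-1/5781) = -13579630/81*(-1/5781) = 13579630/468261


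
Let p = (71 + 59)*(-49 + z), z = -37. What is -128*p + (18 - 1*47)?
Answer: 1431011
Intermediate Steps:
p = -11180 (p = (71 + 59)*(-49 - 37) = 130*(-86) = -11180)
-128*p + (18 - 1*47) = -128*(-11180) + (18 - 1*47) = 1431040 + (18 - 47) = 1431040 - 29 = 1431011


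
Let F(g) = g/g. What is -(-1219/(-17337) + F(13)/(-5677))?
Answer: -6902926/98422149 ≈ -0.070136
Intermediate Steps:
F(g) = 1
-(-1219/(-17337) + F(13)/(-5677)) = -(-1219/(-17337) + 1/(-5677)) = -(-1219*(-1/17337) + 1*(-1/5677)) = -(1219/17337 - 1/5677) = -1*6902926/98422149 = -6902926/98422149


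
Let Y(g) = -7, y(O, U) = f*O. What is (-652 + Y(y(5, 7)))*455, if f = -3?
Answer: -299845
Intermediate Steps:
y(O, U) = -3*O
(-652 + Y(y(5, 7)))*455 = (-652 - 7)*455 = -659*455 = -299845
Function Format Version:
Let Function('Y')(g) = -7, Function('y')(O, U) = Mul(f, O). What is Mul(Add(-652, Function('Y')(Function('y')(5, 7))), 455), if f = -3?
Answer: -299845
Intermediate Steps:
Function('y')(O, U) = Mul(-3, O)
Mul(Add(-652, Function('Y')(Function('y')(5, 7))), 455) = Mul(Add(-652, -7), 455) = Mul(-659, 455) = -299845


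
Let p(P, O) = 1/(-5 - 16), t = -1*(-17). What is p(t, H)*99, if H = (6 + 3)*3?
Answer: -33/7 ≈ -4.7143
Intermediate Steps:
t = 17
H = 27 (H = 9*3 = 27)
p(P, O) = -1/21 (p(P, O) = 1/(-21) = -1/21)
p(t, H)*99 = -1/21*99 = -33/7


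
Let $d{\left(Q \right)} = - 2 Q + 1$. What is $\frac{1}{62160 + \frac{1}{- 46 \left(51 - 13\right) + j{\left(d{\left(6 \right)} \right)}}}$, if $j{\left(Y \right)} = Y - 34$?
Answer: $\frac{1793}{111452879} \approx 1.6088 \cdot 10^{-5}$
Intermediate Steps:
$d{\left(Q \right)} = 1 - 2 Q$
$j{\left(Y \right)} = -34 + Y$ ($j{\left(Y \right)} = Y - 34 = -34 + Y$)
$\frac{1}{62160 + \frac{1}{- 46 \left(51 - 13\right) + j{\left(d{\left(6 \right)} \right)}}} = \frac{1}{62160 + \frac{1}{- 46 \left(51 - 13\right) + \left(-34 + \left(1 - 12\right)\right)}} = \frac{1}{62160 + \frac{1}{\left(-46\right) 38 + \left(-34 + \left(1 - 12\right)\right)}} = \frac{1}{62160 + \frac{1}{-1748 - 45}} = \frac{1}{62160 + \frac{1}{-1793}} = \frac{1}{62160 - \frac{1}{1793}} = \frac{1}{\frac{111452879}{1793}} = \frac{1793}{111452879}$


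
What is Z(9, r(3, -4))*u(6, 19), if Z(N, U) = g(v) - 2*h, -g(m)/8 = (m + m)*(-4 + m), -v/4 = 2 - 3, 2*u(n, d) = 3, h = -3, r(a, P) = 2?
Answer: 9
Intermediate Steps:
u(n, d) = 3/2 (u(n, d) = (½)*3 = 3/2)
v = 4 (v = -4*(2 - 3) = -4*(-1) = 4)
g(m) = -16*m*(-4 + m) (g(m) = -8*(m + m)*(-4 + m) = -8*2*m*(-4 + m) = -16*m*(-4 + m))
Z(N, U) = 6 (Z(N, U) = 16*4*(4 - 1*4) - 2*(-3) = 16*4*(4 - 4) + 6 = 16*4*0 + 6 = 0 + 6 = 6)
Z(9, r(3, -4))*u(6, 19) = 6*(3/2) = 9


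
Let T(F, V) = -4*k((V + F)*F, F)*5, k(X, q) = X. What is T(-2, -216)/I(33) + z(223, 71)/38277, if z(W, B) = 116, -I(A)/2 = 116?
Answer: 41725294/1110033 ≈ 37.589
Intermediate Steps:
I(A) = -232 (I(A) = -2*116 = -232)
T(F, V) = -20*F*(F + V) (T(F, V) = -4*(V + F)*F*5 = -4*(F + V)*F*5 = -4*F*(F + V)*5 = -20*F*(F + V))
T(-2, -216)/I(33) + z(223, 71)/38277 = -20*(-2)*(-2 - 216)/(-232) + 116/38277 = -20*(-2)*(-218)*(-1/232) + 116*(1/38277) = -8720*(-1/232) + 116/38277 = 1090/29 + 116/38277 = 41725294/1110033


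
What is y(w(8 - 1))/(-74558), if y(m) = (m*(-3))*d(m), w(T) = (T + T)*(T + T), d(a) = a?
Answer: 57624/37279 ≈ 1.5457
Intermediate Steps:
w(T) = 4*T² (w(T) = (2*T)*(2*T) = 4*T²)
y(m) = -3*m² (y(m) = (m*(-3))*m = (-3*m)*m = -3*m²)
y(w(8 - 1))/(-74558) = -3*16*(8 - 1)⁴/(-74558) = -3*(4*7²)²*(-1/74558) = -3*(4*49)²*(-1/74558) = -3*196²*(-1/74558) = -3*38416*(-1/74558) = -115248*(-1/74558) = 57624/37279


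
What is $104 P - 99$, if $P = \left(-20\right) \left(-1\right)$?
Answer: $1981$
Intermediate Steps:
$P = 20$
$104 P - 99 = 104 \cdot 20 - 99 = 2080 - 99 = 1981$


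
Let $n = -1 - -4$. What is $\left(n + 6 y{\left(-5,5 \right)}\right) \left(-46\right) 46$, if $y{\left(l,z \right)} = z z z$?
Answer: $-1593348$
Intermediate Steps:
$n = 3$ ($n = -1 + 4 = 3$)
$y{\left(l,z \right)} = z^{3}$ ($y{\left(l,z \right)} = z^{2} z = z^{3}$)
$\left(n + 6 y{\left(-5,5 \right)}\right) \left(-46\right) 46 = \left(3 + 6 \cdot 5^{3}\right) \left(-46\right) 46 = \left(3 + 6 \cdot 125\right) \left(-46\right) 46 = \left(3 + 750\right) \left(-46\right) 46 = 753 \left(-46\right) 46 = \left(-34638\right) 46 = -1593348$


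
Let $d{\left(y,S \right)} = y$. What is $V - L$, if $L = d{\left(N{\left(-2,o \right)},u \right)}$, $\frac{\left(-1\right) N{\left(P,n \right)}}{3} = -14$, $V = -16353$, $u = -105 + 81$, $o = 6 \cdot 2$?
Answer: $-16395$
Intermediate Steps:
$o = 12$
$u = -24$
$N{\left(P,n \right)} = 42$ ($N{\left(P,n \right)} = \left(-3\right) \left(-14\right) = 42$)
$L = 42$
$V - L = -16353 - 42 = -16395$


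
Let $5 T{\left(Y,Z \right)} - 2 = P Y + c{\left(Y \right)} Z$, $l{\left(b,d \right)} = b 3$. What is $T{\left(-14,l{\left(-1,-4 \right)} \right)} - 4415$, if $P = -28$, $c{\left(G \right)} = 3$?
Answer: $-4338$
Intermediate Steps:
$l{\left(b,d \right)} = 3 b$
$T{\left(Y,Z \right)} = \frac{2}{5} - \frac{28 Y}{5} + \frac{3 Z}{5}$ ($T{\left(Y,Z \right)} = \frac{2}{5} + \frac{- 28 Y + 3 Z}{5} = \frac{2}{5} - \left(- \frac{3 Z}{5} + \frac{28 Y}{5}\right) = \frac{2}{5} - \frac{28 Y}{5} + \frac{3 Z}{5}$)
$T{\left(-14,l{\left(-1,-4 \right)} \right)} - 4415 = \left(\frac{2}{5} - - \frac{392}{5} + \frac{3 \cdot 3 \left(-1\right)}{5}\right) - 4415 = \left(\frac{2}{5} + \frac{392}{5} + \frac{3}{5} \left(-3\right)\right) - 4415 = \left(\frac{2}{5} + \frac{392}{5} - \frac{9}{5}\right) - 4415 = 77 - 4415 = -4338$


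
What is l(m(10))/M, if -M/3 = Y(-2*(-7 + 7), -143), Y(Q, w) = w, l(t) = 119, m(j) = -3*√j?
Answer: 119/429 ≈ 0.27739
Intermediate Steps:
M = 429 (M = -3*(-143) = 429)
l(m(10))/M = 119/429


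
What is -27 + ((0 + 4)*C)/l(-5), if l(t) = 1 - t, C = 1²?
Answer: -79/3 ≈ -26.333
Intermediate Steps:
C = 1
-27 + ((0 + 4)*C)/l(-5) = -27 + ((0 + 4)*1)/(1 - 1*(-5)) = -27 + (4*1)/(1 + 5) = -27 + 4/6 = -27 + 4*(⅙) = -27 + ⅔ = -79/3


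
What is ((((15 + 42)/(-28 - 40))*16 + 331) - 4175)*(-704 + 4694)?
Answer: -261648240/17 ≈ -1.5391e+7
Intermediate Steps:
((((15 + 42)/(-28 - 40))*16 + 331) - 4175)*(-704 + 4694) = (((57/(-68))*16 + 331) - 4175)*3990 = (((57*(-1/68))*16 + 331) - 4175)*3990 = ((-57/68*16 + 331) - 4175)*3990 = ((-228/17 + 331) - 4175)*3990 = (5399/17 - 4175)*3990 = -65576/17*3990 = -261648240/17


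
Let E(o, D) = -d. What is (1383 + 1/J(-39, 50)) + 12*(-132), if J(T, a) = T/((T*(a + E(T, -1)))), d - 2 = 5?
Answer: -158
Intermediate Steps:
d = 7 (d = 2 + 5 = 7)
E(o, D) = -7 (E(o, D) = -1*7 = -7)
J(T, a) = 1/(-7 + a) (J(T, a) = T/((T*(a - 7))) = T/((T*(-7 + a))) = T*(1/(T*(-7 + a))) = 1/(-7 + a))
(1383 + 1/J(-39, 50)) + 12*(-132) = (1383 + 1/(1/(-7 + 50))) + 12*(-132) = (1383 + 1/(1/43)) - 1584 = (1383 + 43) - 1584 = 1426 - 1584 = -158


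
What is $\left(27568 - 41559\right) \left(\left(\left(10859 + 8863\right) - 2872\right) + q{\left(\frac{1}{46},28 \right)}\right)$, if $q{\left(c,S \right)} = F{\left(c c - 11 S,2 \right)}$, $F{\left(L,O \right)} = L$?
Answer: $- \frac{489725196143}{2116} \approx -2.3144 \cdot 10^{8}$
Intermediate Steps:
$q{\left(c,S \right)} = c^{2} - 11 S$ ($q{\left(c,S \right)} = c c - 11 S = c^{2} - 11 S$)
$\left(27568 - 41559\right) \left(\left(\left(10859 + 8863\right) - 2872\right) + q{\left(\frac{1}{46},28 \right)}\right) = \left(27568 - 41559\right) \left(\left(\left(10859 + 8863\right) - 2872\right) + \left(\left(\frac{1}{46}\right)^{2} - 308\right)\right) = - 13991 \left(\left(19722 - 2872\right) - \left(308 - \left(\frac{1}{46}\right)^{2}\right)\right) = - 13991 \left(16850 + \left(\frac{1}{2116} - 308\right)\right) = - 13991 \left(16850 - \frac{651727}{2116}\right) = \left(-13991\right) \frac{35002873}{2116} = - \frac{489725196143}{2116}$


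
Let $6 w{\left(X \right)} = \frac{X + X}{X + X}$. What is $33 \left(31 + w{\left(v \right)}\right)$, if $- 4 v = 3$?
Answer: $\frac{2057}{2} \approx 1028.5$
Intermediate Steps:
$v = - \frac{3}{4}$ ($v = \left(- \frac{1}{4}\right) 3 = - \frac{3}{4} \approx -0.75$)
$w{\left(X \right)} = \frac{1}{6}$ ($w{\left(X \right)} = \frac{\left(X + X\right) \frac{1}{X + X}}{6} = \frac{2 X \frac{1}{2 X}}{6} = \frac{1}{6} \cdot 1 = \frac{1}{6}$)
$33 \left(31 + w{\left(v \right)}\right) = 33 \left(31 + \frac{1}{6}\right) = 33 \cdot \frac{187}{6} = \frac{2057}{2}$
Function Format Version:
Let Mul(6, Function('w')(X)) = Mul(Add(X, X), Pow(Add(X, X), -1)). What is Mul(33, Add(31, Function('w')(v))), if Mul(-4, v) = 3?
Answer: Rational(2057, 2) ≈ 1028.5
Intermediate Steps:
v = Rational(-3, 4) (v = Mul(Rational(-1, 4), 3) = Rational(-3, 4) ≈ -0.75000)
Function('w')(X) = Rational(1, 6) (Function('w')(X) = Mul(Rational(1, 6), Mul(Add(X, X), Pow(Add(X, X), -1))) = Mul(Rational(1, 6), Mul(Mul(2, X), Pow(Mul(2, X), -1))) = Mul(Rational(1, 6), Mul(Mul(2, X), Mul(Rational(1, 2), Pow(X, -1)))) = Mul(Rational(1, 6), 1) = Rational(1, 6))
Mul(33, Add(31, Function('w')(v))) = Mul(33, Add(31, Rational(1, 6))) = Mul(33, Rational(187, 6)) = Rational(2057, 2)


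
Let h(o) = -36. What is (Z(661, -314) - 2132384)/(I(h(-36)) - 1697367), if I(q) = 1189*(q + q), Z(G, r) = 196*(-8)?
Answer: 2133952/1782975 ≈ 1.1968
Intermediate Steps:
Z(G, r) = -1568
I(q) = 2378*q (I(q) = 1189*(2*q) = 2378*q)
(Z(661, -314) - 2132384)/(I(h(-36)) - 1697367) = (-1568 - 2132384)/(2378*(-36) - 1697367) = -2133952/(-85608 - 1697367) = -2133952/(-1782975) = -2133952*(-1/1782975) = 2133952/1782975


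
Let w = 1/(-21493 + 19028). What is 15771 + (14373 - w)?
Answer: 74304961/2465 ≈ 30144.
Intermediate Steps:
w = -1/2465 (w = 1/(-2465) = -1/2465 ≈ -0.00040568)
15771 + (14373 - w) = 15771 + (14373 - 1*(-1/2465)) = 15771 + (14373 + 1/2465) = 15771 + 35429446/2465 = 74304961/2465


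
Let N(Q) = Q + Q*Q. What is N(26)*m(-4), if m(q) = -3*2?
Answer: -4212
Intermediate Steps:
m(q) = -6
N(Q) = Q + Q²
N(26)*m(-4) = (26*(1 + 26))*(-6) = (26*27)*(-6) = 702*(-6) = -4212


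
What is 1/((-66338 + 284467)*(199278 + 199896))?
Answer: 1/87071425446 ≈ 1.1485e-11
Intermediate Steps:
1/((-66338 + 284467)*(199278 + 199896)) = 1/(218129*399174) = 1/87071425446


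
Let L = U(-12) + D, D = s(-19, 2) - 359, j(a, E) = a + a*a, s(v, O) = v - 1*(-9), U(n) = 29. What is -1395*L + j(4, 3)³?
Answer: 482300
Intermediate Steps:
s(v, O) = 9 + v (s(v, O) = v + 9 = 9 + v)
j(a, E) = a + a²
D = -369 (D = (9 - 19) - 359 = -10 - 359 = -369)
L = -340 (L = 29 - 369 = -340)
-1395*L + j(4, 3)³ = -1395*(-340) + (4*(1 + 4))³ = 474300 + (4*5)³ = 474300 + 20³ = 474300 + 8000 = 482300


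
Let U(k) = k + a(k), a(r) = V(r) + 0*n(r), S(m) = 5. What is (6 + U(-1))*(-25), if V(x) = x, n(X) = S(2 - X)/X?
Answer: -100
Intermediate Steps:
n(X) = 5/X
a(r) = r (a(r) = r + 0*(5/r) = r + 0 = r)
U(k) = 2*k (U(k) = k + k = 2*k)
(6 + U(-1))*(-25) = (6 + 2*(-1))*(-25) = (6 - 2)*(-25) = 4*(-25) = -100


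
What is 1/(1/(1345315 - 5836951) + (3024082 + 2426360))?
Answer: 4491636/24481401503111 ≈ 1.8347e-7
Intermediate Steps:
1/(1/(1345315 - 5836951) + (3024082 + 2426360)) = 1/(1/(-4491636) + 5450442) = 1/(-1/4491636 + 5450442) = 1/(24481401503111/4491636) = 4491636/24481401503111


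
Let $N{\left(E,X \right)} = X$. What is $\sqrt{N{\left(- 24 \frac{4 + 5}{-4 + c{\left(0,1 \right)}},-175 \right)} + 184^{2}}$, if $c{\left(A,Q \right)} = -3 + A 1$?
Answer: $\sqrt{33681} \approx 183.52$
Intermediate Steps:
$c{\left(A,Q \right)} = -3 + A$
$\sqrt{N{\left(- 24 \frac{4 + 5}{-4 + c{\left(0,1 \right)}},-175 \right)} + 184^{2}} = \sqrt{-175 + 184^{2}} = \sqrt{-175 + 33856} = \sqrt{33681}$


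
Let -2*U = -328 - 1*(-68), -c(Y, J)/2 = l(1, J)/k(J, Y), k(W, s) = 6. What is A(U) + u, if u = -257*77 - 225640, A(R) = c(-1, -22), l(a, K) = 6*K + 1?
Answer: -736156/3 ≈ -2.4539e+5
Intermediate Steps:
l(a, K) = 1 + 6*K
c(Y, J) = -⅓ - 2*J (c(Y, J) = -2*(1 + 6*J)/6 = -2*(⅙ + J) = -⅓ - 2*J)
U = 130 (U = -(-328 - 1*(-68))/2 = -(-328 + 68)/2 = -½*(-260) = 130)
A(R) = 131/3 (A(R) = -⅓ - 2*(-22) = -⅓ + 44 = 131/3)
u = -245429 (u = -19789 - 225640 = -245429)
A(U) + u = 131/3 - 245429 = -736156/3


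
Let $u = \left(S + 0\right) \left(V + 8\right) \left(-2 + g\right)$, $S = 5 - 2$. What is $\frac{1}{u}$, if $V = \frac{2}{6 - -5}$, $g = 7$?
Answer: $\frac{11}{1350} \approx 0.0081481$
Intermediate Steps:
$S = 3$
$V = \frac{2}{11}$ ($V = \frac{2}{6 + 5} = \frac{2}{11} \approx 0.18182$)
$u = \frac{1350}{11}$ ($u = \left(3 + 0\right) \left(\frac{2}{11} + 8\right) \left(-2 + 7\right) = 3 \cdot \frac{90}{11} \cdot 5 = 3 \cdot \frac{450}{11} = \frac{1350}{11} \approx 122.73$)
$\frac{1}{u} = \frac{1}{\frac{1350}{11}} = \frac{11}{1350}$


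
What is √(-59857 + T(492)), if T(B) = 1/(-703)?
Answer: 4*I*√1848866801/703 ≈ 244.66*I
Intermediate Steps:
T(B) = -1/703
√(-59857 + T(492)) = √(-59857 - 1/703) = √(-42079472/703) = 4*I*√1848866801/703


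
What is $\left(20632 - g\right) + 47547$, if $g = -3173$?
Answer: $71352$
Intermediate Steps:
$\left(20632 - g\right) + 47547 = \left(20632 - -3173\right) + 47547 = \left(20632 + 3173\right) + 47547 = 23805 + 47547 = 71352$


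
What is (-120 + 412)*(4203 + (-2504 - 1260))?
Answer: 128188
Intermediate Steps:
(-120 + 412)*(4203 + (-2504 - 1260)) = 292*(4203 - 3764) = 292*439 = 128188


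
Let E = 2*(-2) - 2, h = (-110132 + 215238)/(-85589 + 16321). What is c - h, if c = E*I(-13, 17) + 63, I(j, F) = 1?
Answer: 2026691/34634 ≈ 58.517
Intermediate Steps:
h = -52553/34634 (h = 105106/(-69268) = 105106*(-1/69268) = -52553/34634 ≈ -1.5174)
E = -6 (E = -4 - 2 = -6)
c = 57 (c = -6*1 + 63 = -6 + 63 = 57)
c - h = 57 - 1*(-52553/34634) = 57 + 52553/34634 = 2026691/34634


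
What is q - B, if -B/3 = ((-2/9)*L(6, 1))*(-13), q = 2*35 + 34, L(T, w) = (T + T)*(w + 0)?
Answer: 208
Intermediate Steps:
L(T, w) = 2*T*w (L(T, w) = (2*T)*w = 2*T*w)
q = 104 (q = 70 + 34 = 104)
B = -104 (B = -3*(-2/9)*(2*6*1)*(-13) = -3*-2*1/9*12*(-13) = -3*(-2/9*12)*(-13) = -(-8)*(-13) = -3*104/3 = -104)
q - B = 104 - 1*(-104) = 104 + 104 = 208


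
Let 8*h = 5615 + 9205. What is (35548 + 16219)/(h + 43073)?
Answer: 103534/89851 ≈ 1.1523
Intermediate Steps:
h = 3705/2 (h = (5615 + 9205)/8 = (⅛)*14820 = 3705/2 ≈ 1852.5)
(35548 + 16219)/(h + 43073) = (35548 + 16219)/(3705/2 + 43073) = 51767/(89851/2) = 51767*(2/89851) = 103534/89851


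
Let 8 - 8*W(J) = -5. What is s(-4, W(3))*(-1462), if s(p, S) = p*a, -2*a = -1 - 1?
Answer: 5848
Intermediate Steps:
a = 1 (a = -(-1 - 1)/2 = -½*(-2) = 1)
W(J) = 13/8 (W(J) = 1 - ⅛*(-5) = 1 + 5/8 = 13/8)
s(p, S) = p (s(p, S) = p*1 = p)
s(-4, W(3))*(-1462) = -4*(-1462) = 5848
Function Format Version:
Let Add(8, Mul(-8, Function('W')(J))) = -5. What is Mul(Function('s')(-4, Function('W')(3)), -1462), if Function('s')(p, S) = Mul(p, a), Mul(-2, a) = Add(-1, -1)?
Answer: 5848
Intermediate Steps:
a = 1 (a = Mul(Rational(-1, 2), Add(-1, -1)) = Mul(Rational(-1, 2), -2) = 1)
Function('W')(J) = Rational(13, 8) (Function('W')(J) = Add(1, Mul(Rational(-1, 8), -5)) = Add(1, Rational(5, 8)) = Rational(13, 8))
Function('s')(p, S) = p (Function('s')(p, S) = Mul(p, 1) = p)
Mul(Function('s')(-4, Function('W')(3)), -1462) = Mul(-4, -1462) = 5848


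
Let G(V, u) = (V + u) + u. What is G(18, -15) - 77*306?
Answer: -23574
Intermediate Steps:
G(V, u) = V + 2*u
G(18, -15) - 77*306 = (18 + 2*(-15)) - 77*306 = (18 - 30) - 23562 = -12 - 23562 = -23574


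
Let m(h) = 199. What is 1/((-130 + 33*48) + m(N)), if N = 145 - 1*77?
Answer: 1/1653 ≈ 0.00060496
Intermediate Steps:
N = 68 (N = 145 - 77 = 68)
1/((-130 + 33*48) + m(N)) = 1/((-130 + 33*48) + 199) = 1/((-130 + 1584) + 199) = 1/(1454 + 199) = 1/1653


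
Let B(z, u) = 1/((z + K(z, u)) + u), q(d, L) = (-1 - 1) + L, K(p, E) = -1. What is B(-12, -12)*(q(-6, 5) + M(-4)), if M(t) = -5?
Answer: 2/25 ≈ 0.080000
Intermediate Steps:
q(d, L) = -2 + L
B(z, u) = 1/(-1 + u + z) (B(z, u) = 1/((z - 1) + u) = 1/((-1 + z) + u) = 1/(-1 + u + z))
B(-12, -12)*(q(-6, 5) + M(-4)) = ((-2 + 5) - 5)/(-1 - 12 - 12) = (3 - 5)/(-25) = -1/25*(-2) = 2/25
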